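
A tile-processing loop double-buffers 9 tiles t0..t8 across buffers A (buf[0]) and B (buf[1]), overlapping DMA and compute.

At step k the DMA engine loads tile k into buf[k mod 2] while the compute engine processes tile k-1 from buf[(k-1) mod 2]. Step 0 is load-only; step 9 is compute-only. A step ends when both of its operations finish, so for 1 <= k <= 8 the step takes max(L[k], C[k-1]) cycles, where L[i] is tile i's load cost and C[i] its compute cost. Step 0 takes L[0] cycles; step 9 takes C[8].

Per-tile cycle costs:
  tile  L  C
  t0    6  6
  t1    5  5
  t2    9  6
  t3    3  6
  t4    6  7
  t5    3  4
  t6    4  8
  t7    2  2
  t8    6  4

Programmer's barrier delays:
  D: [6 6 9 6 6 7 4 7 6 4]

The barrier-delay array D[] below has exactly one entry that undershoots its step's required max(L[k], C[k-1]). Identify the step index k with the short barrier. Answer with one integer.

step 0: need L[0]=6 = 6; D[0]=6 ok
step 1: need max(L[1]=5,C[0]=6) = 6; D[1]=6 ok
step 2: need max(L[2]=9,C[1]=5) = 9; D[2]=9 ok
step 3: need max(L[3]=3,C[2]=6) = 6; D[3]=6 ok
step 4: need max(L[4]=6,C[3]=6) = 6; D[4]=6 ok
step 5: need max(L[5]=3,C[4]=7) = 7; D[5]=7 ok
step 6: need max(L[6]=4,C[5]=4) = 4; D[6]=4 ok
step 7: need max(L[7]=2,C[6]=8) = 8; D[7]=7 SHORT
step 8: need max(L[8]=6,C[7]=2) = 6; D[8]=6 ok
step 9: need C[8]=4 = 4; D[9]=4 ok

hazard at step 7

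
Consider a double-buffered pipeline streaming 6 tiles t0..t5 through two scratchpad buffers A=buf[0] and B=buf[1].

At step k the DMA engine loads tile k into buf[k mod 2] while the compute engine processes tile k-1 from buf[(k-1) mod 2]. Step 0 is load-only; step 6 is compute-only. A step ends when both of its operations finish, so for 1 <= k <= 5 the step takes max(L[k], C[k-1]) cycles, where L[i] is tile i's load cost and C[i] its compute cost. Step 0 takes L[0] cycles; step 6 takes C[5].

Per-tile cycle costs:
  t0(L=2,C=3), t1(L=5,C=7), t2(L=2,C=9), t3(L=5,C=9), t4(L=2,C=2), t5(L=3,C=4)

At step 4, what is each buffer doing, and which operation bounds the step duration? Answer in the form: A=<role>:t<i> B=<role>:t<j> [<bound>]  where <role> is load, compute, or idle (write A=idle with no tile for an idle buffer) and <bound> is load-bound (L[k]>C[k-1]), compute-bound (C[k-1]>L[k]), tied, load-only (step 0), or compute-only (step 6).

k=0 load=t0/2c comp=- wait=2 total=2
k=1 load=t1/5c comp=t0/3c wait=5 total=7
k=2 load=t2/2c comp=t1/7c wait=7 total=14
k=3 load=t3/5c comp=t2/9c wait=9 total=23
k=4 load=t4/2c comp=t3/9c wait=9 total=32
k=5 load=t5/3c comp=t4/2c wait=3 total=35
k=6 load=- comp=t5/4c wait=4 total=39

step 4: A=load:t4 B=compute:t3 [compute-bound]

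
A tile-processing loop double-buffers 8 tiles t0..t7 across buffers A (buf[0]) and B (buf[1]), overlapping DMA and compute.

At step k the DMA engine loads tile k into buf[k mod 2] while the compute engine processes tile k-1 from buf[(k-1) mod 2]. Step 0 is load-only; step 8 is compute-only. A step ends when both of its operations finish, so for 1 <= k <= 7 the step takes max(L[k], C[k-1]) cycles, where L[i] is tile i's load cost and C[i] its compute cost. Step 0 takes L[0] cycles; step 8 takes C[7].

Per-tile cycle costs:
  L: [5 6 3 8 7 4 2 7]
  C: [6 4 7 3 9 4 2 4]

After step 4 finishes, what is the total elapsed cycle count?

step 0: L[0]=5 → dur=5, Σ=5 | A=load:t0 B=idle [load-only]
step 1: L[1]=6 C[0]=6 → dur=6, Σ=11 | A=compute:t0 B=load:t1 [tied]
step 2: L[2]=3 C[1]=4 → dur=4, Σ=15 | A=load:t2 B=compute:t1 [compute-bound]
step 3: L[3]=8 C[2]=7 → dur=8, Σ=23 | A=compute:t2 B=load:t3 [load-bound]
step 4: L[4]=7 C[3]=3 → dur=7, Σ=30 | A=load:t4 B=compute:t3 [load-bound]
step 5: L[5]=4 C[4]=9 → dur=9, Σ=39 | A=compute:t4 B=load:t5 [compute-bound]
step 6: L[6]=2 C[5]=4 → dur=4, Σ=43 | A=load:t6 B=compute:t5 [compute-bound]
step 7: L[7]=7 C[6]=2 → dur=7, Σ=50 | A=compute:t6 B=load:t7 [load-bound]
step 8: C[7]=4 → dur=4, Σ=54 | A=idle B=compute:t7 [compute-only]

end_cycle[4] = 30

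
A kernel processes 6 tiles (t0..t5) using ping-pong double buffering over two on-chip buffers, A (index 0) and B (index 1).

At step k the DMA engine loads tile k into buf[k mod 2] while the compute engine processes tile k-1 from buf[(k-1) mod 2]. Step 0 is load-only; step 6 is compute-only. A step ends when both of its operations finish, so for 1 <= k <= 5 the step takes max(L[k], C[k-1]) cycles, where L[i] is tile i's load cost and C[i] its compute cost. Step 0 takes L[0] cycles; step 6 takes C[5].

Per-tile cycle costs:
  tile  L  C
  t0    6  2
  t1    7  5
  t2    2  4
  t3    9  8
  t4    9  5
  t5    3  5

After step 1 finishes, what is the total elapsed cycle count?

end_cycle[1] = 13

k=0 load=t0/6c comp=- wait=6 total=6
k=1 load=t1/7c comp=t0/2c wait=7 total=13
k=2 load=t2/2c comp=t1/5c wait=5 total=18
k=3 load=t3/9c comp=t2/4c wait=9 total=27
k=4 load=t4/9c comp=t3/8c wait=9 total=36
k=5 load=t5/3c comp=t4/5c wait=5 total=41
k=6 load=- comp=t5/5c wait=5 total=46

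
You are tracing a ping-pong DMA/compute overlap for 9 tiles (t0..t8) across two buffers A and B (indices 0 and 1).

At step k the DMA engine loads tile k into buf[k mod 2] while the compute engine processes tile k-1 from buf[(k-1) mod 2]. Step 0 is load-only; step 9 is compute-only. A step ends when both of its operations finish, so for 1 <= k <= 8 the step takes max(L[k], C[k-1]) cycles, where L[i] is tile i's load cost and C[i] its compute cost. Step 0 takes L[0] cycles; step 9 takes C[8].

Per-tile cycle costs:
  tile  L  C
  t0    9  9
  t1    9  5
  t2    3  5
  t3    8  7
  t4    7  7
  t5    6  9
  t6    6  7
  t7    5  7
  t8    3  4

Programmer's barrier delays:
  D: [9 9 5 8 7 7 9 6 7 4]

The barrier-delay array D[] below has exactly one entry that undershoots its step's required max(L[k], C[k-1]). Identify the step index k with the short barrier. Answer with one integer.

k=0 barrier L[0]=9→9c, D[0]=9 ok
k=1 barrier max(L[1]=9,C[0]=9)→9c, D[1]=9 ok
k=2 barrier max(L[2]=3,C[1]=5)→5c, D[2]=5 ok
k=3 barrier max(L[3]=8,C[2]=5)→8c, D[3]=8 ok
k=4 barrier max(L[4]=7,C[3]=7)→7c, D[4]=7 ok
k=5 barrier max(L[5]=6,C[4]=7)→7c, D[5]=7 ok
k=6 barrier max(L[6]=6,C[5]=9)→9c, D[6]=9 ok
k=7 barrier max(L[7]=5,C[6]=7)→7c, D[7]=6 SHORT
k=8 barrier max(L[8]=3,C[7]=7)→7c, D[8]=7 ok
k=9 barrier C[8]=4→4c, D[9]=4 ok

hazard at step 7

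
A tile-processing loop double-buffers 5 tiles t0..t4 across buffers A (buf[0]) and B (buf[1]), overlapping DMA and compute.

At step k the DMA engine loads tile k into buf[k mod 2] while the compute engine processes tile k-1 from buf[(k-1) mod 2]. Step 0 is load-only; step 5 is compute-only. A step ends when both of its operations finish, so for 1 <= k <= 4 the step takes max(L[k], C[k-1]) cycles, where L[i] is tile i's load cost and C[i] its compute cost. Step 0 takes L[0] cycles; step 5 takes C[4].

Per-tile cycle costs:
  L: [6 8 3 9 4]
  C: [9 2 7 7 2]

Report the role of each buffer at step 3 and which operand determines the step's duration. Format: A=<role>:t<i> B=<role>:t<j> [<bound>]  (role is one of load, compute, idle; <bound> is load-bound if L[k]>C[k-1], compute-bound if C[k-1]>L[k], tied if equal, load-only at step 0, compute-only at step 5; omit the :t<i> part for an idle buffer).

k=0 load=t0/6c comp=- wait=6 total=6
k=1 load=t1/8c comp=t0/9c wait=9 total=15
k=2 load=t2/3c comp=t1/2c wait=3 total=18
k=3 load=t3/9c comp=t2/7c wait=9 total=27
k=4 load=t4/4c comp=t3/7c wait=7 total=34
k=5 load=- comp=t4/2c wait=2 total=36

step 3: A=compute:t2 B=load:t3 [load-bound]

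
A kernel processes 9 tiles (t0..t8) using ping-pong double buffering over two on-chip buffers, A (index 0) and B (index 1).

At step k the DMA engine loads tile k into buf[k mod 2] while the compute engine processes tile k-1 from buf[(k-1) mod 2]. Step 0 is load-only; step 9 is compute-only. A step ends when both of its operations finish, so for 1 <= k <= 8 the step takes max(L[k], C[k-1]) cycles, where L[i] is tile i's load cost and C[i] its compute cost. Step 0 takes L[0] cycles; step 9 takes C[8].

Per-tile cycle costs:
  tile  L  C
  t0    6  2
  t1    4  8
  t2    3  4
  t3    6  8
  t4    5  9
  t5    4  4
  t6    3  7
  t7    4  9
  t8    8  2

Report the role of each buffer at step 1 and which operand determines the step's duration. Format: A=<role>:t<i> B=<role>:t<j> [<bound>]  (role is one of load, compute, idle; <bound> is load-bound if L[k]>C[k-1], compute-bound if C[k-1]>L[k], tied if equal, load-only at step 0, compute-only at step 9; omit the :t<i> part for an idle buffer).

  0. 6=6c; end=6; A:t0 B:-
  1. max(4,2)=4c; end=10; A:t0 B:t1
  2. max(3,8)=8c; end=18; A:t2 B:t1
  3. max(6,4)=6c; end=24; A:t2 B:t3
  4. max(5,8)=8c; end=32; A:t4 B:t3
  5. max(4,9)=9c; end=41; A:t4 B:t5
  6. max(3,4)=4c; end=45; A:t6 B:t5
  7. max(4,7)=7c; end=52; A:t6 B:t7
  8. max(8,9)=9c; end=61; A:t8 B:t7
  9. 2=2c; end=63; A:t8 B:t7

step 1: A=compute:t0 B=load:t1 [load-bound]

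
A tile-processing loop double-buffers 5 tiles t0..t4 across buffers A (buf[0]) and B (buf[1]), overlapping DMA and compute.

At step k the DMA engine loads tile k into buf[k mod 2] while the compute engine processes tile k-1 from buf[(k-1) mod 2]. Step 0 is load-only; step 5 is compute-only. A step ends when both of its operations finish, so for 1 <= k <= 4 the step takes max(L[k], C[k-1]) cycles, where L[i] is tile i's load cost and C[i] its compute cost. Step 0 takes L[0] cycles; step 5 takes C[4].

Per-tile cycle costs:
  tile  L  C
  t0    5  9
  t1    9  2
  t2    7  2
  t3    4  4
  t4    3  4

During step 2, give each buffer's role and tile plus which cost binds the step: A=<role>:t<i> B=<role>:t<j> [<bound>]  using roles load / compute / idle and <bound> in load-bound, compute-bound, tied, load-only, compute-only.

step 2: A=load:t2 B=compute:t1 [load-bound]

k=0 load=t0/5c comp=- wait=5 total=5
k=1 load=t1/9c comp=t0/9c wait=9 total=14
k=2 load=t2/7c comp=t1/2c wait=7 total=21
k=3 load=t3/4c comp=t2/2c wait=4 total=25
k=4 load=t4/3c comp=t3/4c wait=4 total=29
k=5 load=- comp=t4/4c wait=4 total=33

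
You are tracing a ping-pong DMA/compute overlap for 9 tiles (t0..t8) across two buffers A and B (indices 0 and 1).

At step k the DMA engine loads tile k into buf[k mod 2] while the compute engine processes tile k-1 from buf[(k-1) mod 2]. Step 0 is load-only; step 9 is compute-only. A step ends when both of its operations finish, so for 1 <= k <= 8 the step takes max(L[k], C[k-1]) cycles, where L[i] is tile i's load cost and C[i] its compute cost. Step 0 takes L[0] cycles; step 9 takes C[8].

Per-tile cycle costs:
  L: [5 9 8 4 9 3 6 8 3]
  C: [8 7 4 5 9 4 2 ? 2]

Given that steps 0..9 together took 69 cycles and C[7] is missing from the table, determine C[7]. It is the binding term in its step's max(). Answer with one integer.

C[7] = 9

step 0 = dur = L[0]=5 = 5
step 1 = dur = max(L[1]=9, C[0]=8) = 9
step 2 = dur = max(L[2]=8, C[1]=7) = 8
step 3 = dur = max(L[3]=4, C[2]=4) = 4
step 4 = dur = max(L[4]=9, C[3]=5) = 9
step 5 = dur = max(L[5]=3, C[4]=9) = 9
step 6 = dur = max(L[6]=6, C[5]=4) = 6
step 7 = dur = max(L[7]=8, C[6]=2) = 8
step 8 = dur = max(L[8]=3, C[7]=?) = C[7]  (unknown; binding)
step 9 = dur = C[8]=2 = 2
sum of known step durations = 60
dur[8] = total - known = 69 - 60 = 9
C[7] is the binding max in step 8, so C[7] = dur[8] = 9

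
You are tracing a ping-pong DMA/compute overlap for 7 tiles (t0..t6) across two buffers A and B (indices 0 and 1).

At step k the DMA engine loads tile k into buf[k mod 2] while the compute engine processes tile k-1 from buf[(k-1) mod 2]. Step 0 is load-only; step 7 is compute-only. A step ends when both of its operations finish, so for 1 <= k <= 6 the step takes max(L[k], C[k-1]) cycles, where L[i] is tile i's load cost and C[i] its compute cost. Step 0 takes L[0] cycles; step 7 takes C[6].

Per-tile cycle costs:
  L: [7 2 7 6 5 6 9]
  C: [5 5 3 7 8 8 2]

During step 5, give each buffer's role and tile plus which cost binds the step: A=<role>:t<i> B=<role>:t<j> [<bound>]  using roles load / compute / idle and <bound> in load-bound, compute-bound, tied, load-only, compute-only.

  0. 7=7c; end=7; A:t0 B:-
  1. max(2,5)=5c; end=12; A:t0 B:t1
  2. max(7,5)=7c; end=19; A:t2 B:t1
  3. max(6,3)=6c; end=25; A:t2 B:t3
  4. max(5,7)=7c; end=32; A:t4 B:t3
  5. max(6,8)=8c; end=40; A:t4 B:t5
  6. max(9,8)=9c; end=49; A:t6 B:t5
  7. 2=2c; end=51; A:t6 B:t5

step 5: A=compute:t4 B=load:t5 [compute-bound]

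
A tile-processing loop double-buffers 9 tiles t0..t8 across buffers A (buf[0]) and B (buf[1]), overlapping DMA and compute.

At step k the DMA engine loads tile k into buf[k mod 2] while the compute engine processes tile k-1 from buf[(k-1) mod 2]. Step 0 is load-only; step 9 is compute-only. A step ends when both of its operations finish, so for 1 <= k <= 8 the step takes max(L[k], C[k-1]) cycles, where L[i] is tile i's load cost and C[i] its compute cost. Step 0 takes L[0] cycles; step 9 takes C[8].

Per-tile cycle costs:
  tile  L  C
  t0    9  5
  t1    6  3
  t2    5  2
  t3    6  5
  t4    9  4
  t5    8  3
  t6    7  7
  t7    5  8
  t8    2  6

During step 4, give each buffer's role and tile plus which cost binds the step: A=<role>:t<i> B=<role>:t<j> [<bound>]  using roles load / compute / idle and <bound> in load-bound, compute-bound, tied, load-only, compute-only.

step 4: A=load:t4 B=compute:t3 [load-bound]

step 0: L[0]=9 → dur=9, Σ=9 | A=load:t0 B=idle [load-only]
step 1: L[1]=6 C[0]=5 → dur=6, Σ=15 | A=compute:t0 B=load:t1 [load-bound]
step 2: L[2]=5 C[1]=3 → dur=5, Σ=20 | A=load:t2 B=compute:t1 [load-bound]
step 3: L[3]=6 C[2]=2 → dur=6, Σ=26 | A=compute:t2 B=load:t3 [load-bound]
step 4: L[4]=9 C[3]=5 → dur=9, Σ=35 | A=load:t4 B=compute:t3 [load-bound]
step 5: L[5]=8 C[4]=4 → dur=8, Σ=43 | A=compute:t4 B=load:t5 [load-bound]
step 6: L[6]=7 C[5]=3 → dur=7, Σ=50 | A=load:t6 B=compute:t5 [load-bound]
step 7: L[7]=5 C[6]=7 → dur=7, Σ=57 | A=compute:t6 B=load:t7 [compute-bound]
step 8: L[8]=2 C[7]=8 → dur=8, Σ=65 | A=load:t8 B=compute:t7 [compute-bound]
step 9: C[8]=6 → dur=6, Σ=71 | A=compute:t8 B=idle [compute-only]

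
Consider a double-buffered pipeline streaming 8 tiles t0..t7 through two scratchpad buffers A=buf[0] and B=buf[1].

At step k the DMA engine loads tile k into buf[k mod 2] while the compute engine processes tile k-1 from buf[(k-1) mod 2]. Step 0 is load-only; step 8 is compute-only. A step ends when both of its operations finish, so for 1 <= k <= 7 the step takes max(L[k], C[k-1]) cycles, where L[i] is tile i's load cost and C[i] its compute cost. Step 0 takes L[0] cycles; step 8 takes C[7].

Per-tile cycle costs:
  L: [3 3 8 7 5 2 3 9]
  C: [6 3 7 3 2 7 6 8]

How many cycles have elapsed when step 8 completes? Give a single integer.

end_cycle[8] = 55

k=0 load=t0/3c comp=- wait=3 total=3
k=1 load=t1/3c comp=t0/6c wait=6 total=9
k=2 load=t2/8c comp=t1/3c wait=8 total=17
k=3 load=t3/7c comp=t2/7c wait=7 total=24
k=4 load=t4/5c comp=t3/3c wait=5 total=29
k=5 load=t5/2c comp=t4/2c wait=2 total=31
k=6 load=t6/3c comp=t5/7c wait=7 total=38
k=7 load=t7/9c comp=t6/6c wait=9 total=47
k=8 load=- comp=t7/8c wait=8 total=55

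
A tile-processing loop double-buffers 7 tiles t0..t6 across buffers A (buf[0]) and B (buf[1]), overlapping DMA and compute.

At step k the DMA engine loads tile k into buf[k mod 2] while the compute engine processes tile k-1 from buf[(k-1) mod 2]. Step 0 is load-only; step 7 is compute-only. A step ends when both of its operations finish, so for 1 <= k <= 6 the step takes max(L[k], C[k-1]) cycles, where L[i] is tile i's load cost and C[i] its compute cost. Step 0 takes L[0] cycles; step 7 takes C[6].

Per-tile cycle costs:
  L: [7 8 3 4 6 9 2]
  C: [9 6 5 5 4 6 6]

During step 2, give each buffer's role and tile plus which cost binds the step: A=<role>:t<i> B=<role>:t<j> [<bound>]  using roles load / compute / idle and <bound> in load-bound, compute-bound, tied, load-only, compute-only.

step 2: A=load:t2 B=compute:t1 [compute-bound]

step 0: L[0]=7 → dur=7, Σ=7 | A=load:t0 B=idle [load-only]
step 1: L[1]=8 C[0]=9 → dur=9, Σ=16 | A=compute:t0 B=load:t1 [compute-bound]
step 2: L[2]=3 C[1]=6 → dur=6, Σ=22 | A=load:t2 B=compute:t1 [compute-bound]
step 3: L[3]=4 C[2]=5 → dur=5, Σ=27 | A=compute:t2 B=load:t3 [compute-bound]
step 4: L[4]=6 C[3]=5 → dur=6, Σ=33 | A=load:t4 B=compute:t3 [load-bound]
step 5: L[5]=9 C[4]=4 → dur=9, Σ=42 | A=compute:t4 B=load:t5 [load-bound]
step 6: L[6]=2 C[5]=6 → dur=6, Σ=48 | A=load:t6 B=compute:t5 [compute-bound]
step 7: C[6]=6 → dur=6, Σ=54 | A=compute:t6 B=idle [compute-only]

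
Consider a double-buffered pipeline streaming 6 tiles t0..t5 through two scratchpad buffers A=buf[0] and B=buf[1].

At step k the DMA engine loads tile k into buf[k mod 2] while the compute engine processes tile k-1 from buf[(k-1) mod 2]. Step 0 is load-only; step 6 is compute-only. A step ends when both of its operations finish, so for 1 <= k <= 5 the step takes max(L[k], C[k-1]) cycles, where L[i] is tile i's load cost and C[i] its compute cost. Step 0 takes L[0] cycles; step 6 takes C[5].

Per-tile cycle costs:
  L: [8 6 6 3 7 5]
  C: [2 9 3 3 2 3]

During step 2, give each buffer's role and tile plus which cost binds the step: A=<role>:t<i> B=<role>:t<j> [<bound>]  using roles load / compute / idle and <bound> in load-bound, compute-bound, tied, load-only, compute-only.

  0. 8=8c; end=8; A:t0 B:-
  1. max(6,2)=6c; end=14; A:t0 B:t1
  2. max(6,9)=9c; end=23; A:t2 B:t1
  3. max(3,3)=3c; end=26; A:t2 B:t3
  4. max(7,3)=7c; end=33; A:t4 B:t3
  5. max(5,2)=5c; end=38; A:t4 B:t5
  6. 3=3c; end=41; A:t4 B:t5

step 2: A=load:t2 B=compute:t1 [compute-bound]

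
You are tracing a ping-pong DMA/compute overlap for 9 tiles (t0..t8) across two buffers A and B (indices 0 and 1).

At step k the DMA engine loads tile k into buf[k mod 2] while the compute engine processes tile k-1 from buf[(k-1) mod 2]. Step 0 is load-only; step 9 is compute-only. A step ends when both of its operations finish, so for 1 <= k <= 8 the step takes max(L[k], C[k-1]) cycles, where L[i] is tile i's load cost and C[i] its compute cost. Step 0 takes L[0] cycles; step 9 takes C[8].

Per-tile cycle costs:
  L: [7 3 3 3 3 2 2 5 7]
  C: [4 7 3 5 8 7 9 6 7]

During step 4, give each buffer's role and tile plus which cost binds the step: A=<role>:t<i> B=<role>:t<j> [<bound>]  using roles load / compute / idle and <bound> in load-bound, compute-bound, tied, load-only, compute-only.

step 0: L[0]=7 → dur=7, Σ=7 | A=load:t0 B=idle [load-only]
step 1: L[1]=3 C[0]=4 → dur=4, Σ=11 | A=compute:t0 B=load:t1 [compute-bound]
step 2: L[2]=3 C[1]=7 → dur=7, Σ=18 | A=load:t2 B=compute:t1 [compute-bound]
step 3: L[3]=3 C[2]=3 → dur=3, Σ=21 | A=compute:t2 B=load:t3 [tied]
step 4: L[4]=3 C[3]=5 → dur=5, Σ=26 | A=load:t4 B=compute:t3 [compute-bound]
step 5: L[5]=2 C[4]=8 → dur=8, Σ=34 | A=compute:t4 B=load:t5 [compute-bound]
step 6: L[6]=2 C[5]=7 → dur=7, Σ=41 | A=load:t6 B=compute:t5 [compute-bound]
step 7: L[7]=5 C[6]=9 → dur=9, Σ=50 | A=compute:t6 B=load:t7 [compute-bound]
step 8: L[8]=7 C[7]=6 → dur=7, Σ=57 | A=load:t8 B=compute:t7 [load-bound]
step 9: C[8]=7 → dur=7, Σ=64 | A=compute:t8 B=idle [compute-only]

step 4: A=load:t4 B=compute:t3 [compute-bound]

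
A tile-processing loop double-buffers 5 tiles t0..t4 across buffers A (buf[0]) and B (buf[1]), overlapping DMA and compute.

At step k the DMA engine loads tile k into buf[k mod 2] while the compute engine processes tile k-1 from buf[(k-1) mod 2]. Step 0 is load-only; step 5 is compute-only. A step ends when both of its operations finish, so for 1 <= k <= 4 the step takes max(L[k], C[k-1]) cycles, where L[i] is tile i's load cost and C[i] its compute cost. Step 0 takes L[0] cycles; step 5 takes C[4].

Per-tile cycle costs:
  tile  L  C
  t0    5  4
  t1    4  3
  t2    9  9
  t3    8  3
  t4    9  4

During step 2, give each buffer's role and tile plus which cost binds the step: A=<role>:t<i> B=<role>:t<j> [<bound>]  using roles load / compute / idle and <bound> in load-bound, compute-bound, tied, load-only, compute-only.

  0. 5=5c; end=5; A:t0 B:-
  1. max(4,4)=4c; end=9; A:t0 B:t1
  2. max(9,3)=9c; end=18; A:t2 B:t1
  3. max(8,9)=9c; end=27; A:t2 B:t3
  4. max(9,3)=9c; end=36; A:t4 B:t3
  5. 4=4c; end=40; A:t4 B:t3

step 2: A=load:t2 B=compute:t1 [load-bound]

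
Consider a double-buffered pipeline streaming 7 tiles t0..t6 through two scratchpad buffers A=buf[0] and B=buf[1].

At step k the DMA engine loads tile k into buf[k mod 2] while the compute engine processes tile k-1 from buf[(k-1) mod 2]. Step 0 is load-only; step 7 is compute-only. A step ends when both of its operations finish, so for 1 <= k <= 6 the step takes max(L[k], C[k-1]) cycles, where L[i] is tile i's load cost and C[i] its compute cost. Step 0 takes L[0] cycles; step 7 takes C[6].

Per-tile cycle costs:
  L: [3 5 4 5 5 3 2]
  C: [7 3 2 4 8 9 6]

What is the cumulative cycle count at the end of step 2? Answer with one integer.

[0] DMA t0→A (3c) ∥ CU idle ⇒ 3c, clock 3
[1] DMA t1→B (5c) ∥ CU A:t0 (7c) ⇒ 7c, clock 10
[2] DMA t2→A (4c) ∥ CU B:t1 (3c) ⇒ 4c, clock 14
[3] DMA t3→B (5c) ∥ CU A:t2 (2c) ⇒ 5c, clock 19
[4] DMA t4→A (5c) ∥ CU B:t3 (4c) ⇒ 5c, clock 24
[5] DMA t5→B (3c) ∥ CU A:t4 (8c) ⇒ 8c, clock 32
[6] DMA t6→A (2c) ∥ CU B:t5 (9c) ⇒ 9c, clock 41
[7] DMA idle ∥ CU A:t6 (6c) ⇒ 6c, clock 47

end_cycle[2] = 14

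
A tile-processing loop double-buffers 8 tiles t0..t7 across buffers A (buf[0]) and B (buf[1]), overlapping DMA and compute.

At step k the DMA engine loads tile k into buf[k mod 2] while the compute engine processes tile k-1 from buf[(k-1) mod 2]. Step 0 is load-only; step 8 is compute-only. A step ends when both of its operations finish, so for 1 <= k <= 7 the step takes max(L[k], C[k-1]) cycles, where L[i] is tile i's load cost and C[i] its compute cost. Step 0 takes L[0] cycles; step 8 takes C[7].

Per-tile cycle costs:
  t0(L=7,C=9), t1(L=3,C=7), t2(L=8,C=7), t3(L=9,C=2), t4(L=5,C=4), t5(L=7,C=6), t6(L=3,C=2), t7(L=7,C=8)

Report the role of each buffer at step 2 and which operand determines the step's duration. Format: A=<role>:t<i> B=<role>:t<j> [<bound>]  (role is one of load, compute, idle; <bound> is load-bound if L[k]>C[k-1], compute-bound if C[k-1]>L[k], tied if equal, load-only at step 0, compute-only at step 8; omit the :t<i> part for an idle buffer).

step 0: L[0]=7 → dur=7, Σ=7 | A=load:t0 B=idle [load-only]
step 1: L[1]=3 C[0]=9 → dur=9, Σ=16 | A=compute:t0 B=load:t1 [compute-bound]
step 2: L[2]=8 C[1]=7 → dur=8, Σ=24 | A=load:t2 B=compute:t1 [load-bound]
step 3: L[3]=9 C[2]=7 → dur=9, Σ=33 | A=compute:t2 B=load:t3 [load-bound]
step 4: L[4]=5 C[3]=2 → dur=5, Σ=38 | A=load:t4 B=compute:t3 [load-bound]
step 5: L[5]=7 C[4]=4 → dur=7, Σ=45 | A=compute:t4 B=load:t5 [load-bound]
step 6: L[6]=3 C[5]=6 → dur=6, Σ=51 | A=load:t6 B=compute:t5 [compute-bound]
step 7: L[7]=7 C[6]=2 → dur=7, Σ=58 | A=compute:t6 B=load:t7 [load-bound]
step 8: C[7]=8 → dur=8, Σ=66 | A=idle B=compute:t7 [compute-only]

step 2: A=load:t2 B=compute:t1 [load-bound]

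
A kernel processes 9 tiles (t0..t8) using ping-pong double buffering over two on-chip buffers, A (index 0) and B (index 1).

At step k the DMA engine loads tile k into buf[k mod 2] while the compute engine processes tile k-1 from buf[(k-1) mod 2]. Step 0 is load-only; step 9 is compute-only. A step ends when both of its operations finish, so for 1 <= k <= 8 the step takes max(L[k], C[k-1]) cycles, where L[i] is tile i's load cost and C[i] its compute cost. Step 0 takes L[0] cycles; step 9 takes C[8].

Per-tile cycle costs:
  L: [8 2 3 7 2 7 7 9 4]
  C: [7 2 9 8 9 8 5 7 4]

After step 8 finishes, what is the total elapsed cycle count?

step 0: L[0]=8 → dur=8, Σ=8 | A=load:t0 B=idle [load-only]
step 1: L[1]=2 C[0]=7 → dur=7, Σ=15 | A=compute:t0 B=load:t1 [compute-bound]
step 2: L[2]=3 C[1]=2 → dur=3, Σ=18 | A=load:t2 B=compute:t1 [load-bound]
step 3: L[3]=7 C[2]=9 → dur=9, Σ=27 | A=compute:t2 B=load:t3 [compute-bound]
step 4: L[4]=2 C[3]=8 → dur=8, Σ=35 | A=load:t4 B=compute:t3 [compute-bound]
step 5: L[5]=7 C[4]=9 → dur=9, Σ=44 | A=compute:t4 B=load:t5 [compute-bound]
step 6: L[6]=7 C[5]=8 → dur=8, Σ=52 | A=load:t6 B=compute:t5 [compute-bound]
step 7: L[7]=9 C[6]=5 → dur=9, Σ=61 | A=compute:t6 B=load:t7 [load-bound]
step 8: L[8]=4 C[7]=7 → dur=7, Σ=68 | A=load:t8 B=compute:t7 [compute-bound]
step 9: C[8]=4 → dur=4, Σ=72 | A=compute:t8 B=idle [compute-only]

end_cycle[8] = 68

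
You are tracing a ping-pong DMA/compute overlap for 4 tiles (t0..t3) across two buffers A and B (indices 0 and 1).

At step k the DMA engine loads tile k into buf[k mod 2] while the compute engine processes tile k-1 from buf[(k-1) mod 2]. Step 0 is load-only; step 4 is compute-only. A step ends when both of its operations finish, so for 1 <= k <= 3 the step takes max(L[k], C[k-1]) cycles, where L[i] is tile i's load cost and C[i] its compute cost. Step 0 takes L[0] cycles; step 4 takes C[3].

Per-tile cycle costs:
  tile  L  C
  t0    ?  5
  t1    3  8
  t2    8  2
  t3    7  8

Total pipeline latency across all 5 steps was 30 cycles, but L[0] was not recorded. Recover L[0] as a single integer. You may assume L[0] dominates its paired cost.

step 0: dur = L[0]=? = L[0]  (unknown; binding)
step 1: dur = max(L[1]=3, C[0]=5) = 5
step 2: dur = max(L[2]=8, C[1]=8) = 8
step 3: dur = max(L[3]=7, C[2]=2) = 7
step 4: dur = C[3]=8 = 8
sum of known step durations = 28
dur[0] = total - known = 30 - 28 = 2
L[0] is the binding max in step 0, so L[0] = dur[0] = 2

L[0] = 2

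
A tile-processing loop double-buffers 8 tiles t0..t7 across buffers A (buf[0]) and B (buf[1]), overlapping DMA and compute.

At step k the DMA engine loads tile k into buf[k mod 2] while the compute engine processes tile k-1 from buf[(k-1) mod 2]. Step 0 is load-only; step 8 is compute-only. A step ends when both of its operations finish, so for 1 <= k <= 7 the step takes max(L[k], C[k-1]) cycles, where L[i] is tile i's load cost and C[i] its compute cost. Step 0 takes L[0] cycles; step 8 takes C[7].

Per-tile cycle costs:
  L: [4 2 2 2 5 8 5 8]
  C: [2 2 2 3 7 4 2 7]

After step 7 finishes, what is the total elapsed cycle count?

k=0 load=t0/4c comp=- wait=4 total=4
k=1 load=t1/2c comp=t0/2c wait=2 total=6
k=2 load=t2/2c comp=t1/2c wait=2 total=8
k=3 load=t3/2c comp=t2/2c wait=2 total=10
k=4 load=t4/5c comp=t3/3c wait=5 total=15
k=5 load=t5/8c comp=t4/7c wait=8 total=23
k=6 load=t6/5c comp=t5/4c wait=5 total=28
k=7 load=t7/8c comp=t6/2c wait=8 total=36
k=8 load=- comp=t7/7c wait=7 total=43

end_cycle[7] = 36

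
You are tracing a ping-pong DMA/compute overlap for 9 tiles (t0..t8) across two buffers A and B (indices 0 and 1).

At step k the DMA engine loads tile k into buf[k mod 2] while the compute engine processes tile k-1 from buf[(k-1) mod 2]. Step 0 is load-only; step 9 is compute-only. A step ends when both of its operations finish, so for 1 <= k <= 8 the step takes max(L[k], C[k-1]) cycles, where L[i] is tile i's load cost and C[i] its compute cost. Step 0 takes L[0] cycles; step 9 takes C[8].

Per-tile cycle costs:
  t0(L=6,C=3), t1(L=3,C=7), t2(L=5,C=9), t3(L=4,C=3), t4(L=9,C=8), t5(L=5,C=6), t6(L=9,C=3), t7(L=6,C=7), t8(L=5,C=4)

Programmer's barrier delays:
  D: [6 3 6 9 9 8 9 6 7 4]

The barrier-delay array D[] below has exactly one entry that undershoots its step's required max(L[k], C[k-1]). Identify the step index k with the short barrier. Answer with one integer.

[0] required=L[0]=6=6 vs D=6 ok
[1] required=max(L[1]=3,C[0]=3)=3 vs D=3 ok
[2] required=max(L[2]=5,C[1]=7)=7 vs D=6 SHORT
[3] required=max(L[3]=4,C[2]=9)=9 vs D=9 ok
[4] required=max(L[4]=9,C[3]=3)=9 vs D=9 ok
[5] required=max(L[5]=5,C[4]=8)=8 vs D=8 ok
[6] required=max(L[6]=9,C[5]=6)=9 vs D=9 ok
[7] required=max(L[7]=6,C[6]=3)=6 vs D=6 ok
[8] required=max(L[8]=5,C[7]=7)=7 vs D=7 ok
[9] required=C[8]=4=4 vs D=4 ok

hazard at step 2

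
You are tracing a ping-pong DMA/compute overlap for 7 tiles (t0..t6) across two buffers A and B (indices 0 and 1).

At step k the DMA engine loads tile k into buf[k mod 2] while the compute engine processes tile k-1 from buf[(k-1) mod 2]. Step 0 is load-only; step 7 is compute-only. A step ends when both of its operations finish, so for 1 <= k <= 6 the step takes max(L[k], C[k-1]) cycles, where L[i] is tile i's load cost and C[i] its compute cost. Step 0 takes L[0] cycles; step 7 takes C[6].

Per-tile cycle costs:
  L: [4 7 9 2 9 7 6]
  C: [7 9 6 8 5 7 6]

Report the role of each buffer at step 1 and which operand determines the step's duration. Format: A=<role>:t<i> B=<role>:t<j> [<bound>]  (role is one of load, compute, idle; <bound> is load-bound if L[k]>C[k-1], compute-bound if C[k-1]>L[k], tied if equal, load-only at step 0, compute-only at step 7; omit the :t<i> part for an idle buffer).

[0] DMA t0→A (4c) ∥ CU idle ⇒ 4c, clock 4
[1] DMA t1→B (7c) ∥ CU A:t0 (7c) ⇒ 7c, clock 11
[2] DMA t2→A (9c) ∥ CU B:t1 (9c) ⇒ 9c, clock 20
[3] DMA t3→B (2c) ∥ CU A:t2 (6c) ⇒ 6c, clock 26
[4] DMA t4→A (9c) ∥ CU B:t3 (8c) ⇒ 9c, clock 35
[5] DMA t5→B (7c) ∥ CU A:t4 (5c) ⇒ 7c, clock 42
[6] DMA t6→A (6c) ∥ CU B:t5 (7c) ⇒ 7c, clock 49
[7] DMA idle ∥ CU A:t6 (6c) ⇒ 6c, clock 55

step 1: A=compute:t0 B=load:t1 [tied]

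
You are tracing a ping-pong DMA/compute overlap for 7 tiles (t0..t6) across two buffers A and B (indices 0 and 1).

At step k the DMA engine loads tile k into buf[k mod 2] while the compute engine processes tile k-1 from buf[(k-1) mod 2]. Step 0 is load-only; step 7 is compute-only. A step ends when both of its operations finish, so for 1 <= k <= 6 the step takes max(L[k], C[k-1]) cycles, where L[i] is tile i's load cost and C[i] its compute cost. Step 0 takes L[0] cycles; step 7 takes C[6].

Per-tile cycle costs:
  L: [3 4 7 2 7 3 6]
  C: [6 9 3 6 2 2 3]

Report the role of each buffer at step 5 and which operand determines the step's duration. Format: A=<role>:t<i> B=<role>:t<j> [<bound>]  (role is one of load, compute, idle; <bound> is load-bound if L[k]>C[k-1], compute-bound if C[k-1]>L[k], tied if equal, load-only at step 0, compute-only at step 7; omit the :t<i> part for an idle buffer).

step 0: L[0]=3 → dur=3, Σ=3 | A=load:t0 B=idle [load-only]
step 1: L[1]=4 C[0]=6 → dur=6, Σ=9 | A=compute:t0 B=load:t1 [compute-bound]
step 2: L[2]=7 C[1]=9 → dur=9, Σ=18 | A=load:t2 B=compute:t1 [compute-bound]
step 3: L[3]=2 C[2]=3 → dur=3, Σ=21 | A=compute:t2 B=load:t3 [compute-bound]
step 4: L[4]=7 C[3]=6 → dur=7, Σ=28 | A=load:t4 B=compute:t3 [load-bound]
step 5: L[5]=3 C[4]=2 → dur=3, Σ=31 | A=compute:t4 B=load:t5 [load-bound]
step 6: L[6]=6 C[5]=2 → dur=6, Σ=37 | A=load:t6 B=compute:t5 [load-bound]
step 7: C[6]=3 → dur=3, Σ=40 | A=compute:t6 B=idle [compute-only]

step 5: A=compute:t4 B=load:t5 [load-bound]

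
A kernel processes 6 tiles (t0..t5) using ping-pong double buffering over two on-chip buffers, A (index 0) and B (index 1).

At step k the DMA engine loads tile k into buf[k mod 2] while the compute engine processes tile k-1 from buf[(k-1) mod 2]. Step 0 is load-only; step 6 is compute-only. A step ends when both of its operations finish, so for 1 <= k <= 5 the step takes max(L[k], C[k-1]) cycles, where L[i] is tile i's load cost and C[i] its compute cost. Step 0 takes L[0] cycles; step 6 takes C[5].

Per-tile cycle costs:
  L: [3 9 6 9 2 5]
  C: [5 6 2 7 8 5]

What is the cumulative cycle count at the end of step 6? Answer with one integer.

[0] DMA t0→A (3c) ∥ CU idle ⇒ 3c, clock 3
[1] DMA t1→B (9c) ∥ CU A:t0 (5c) ⇒ 9c, clock 12
[2] DMA t2→A (6c) ∥ CU B:t1 (6c) ⇒ 6c, clock 18
[3] DMA t3→B (9c) ∥ CU A:t2 (2c) ⇒ 9c, clock 27
[4] DMA t4→A (2c) ∥ CU B:t3 (7c) ⇒ 7c, clock 34
[5] DMA t5→B (5c) ∥ CU A:t4 (8c) ⇒ 8c, clock 42
[6] DMA idle ∥ CU B:t5 (5c) ⇒ 5c, clock 47

end_cycle[6] = 47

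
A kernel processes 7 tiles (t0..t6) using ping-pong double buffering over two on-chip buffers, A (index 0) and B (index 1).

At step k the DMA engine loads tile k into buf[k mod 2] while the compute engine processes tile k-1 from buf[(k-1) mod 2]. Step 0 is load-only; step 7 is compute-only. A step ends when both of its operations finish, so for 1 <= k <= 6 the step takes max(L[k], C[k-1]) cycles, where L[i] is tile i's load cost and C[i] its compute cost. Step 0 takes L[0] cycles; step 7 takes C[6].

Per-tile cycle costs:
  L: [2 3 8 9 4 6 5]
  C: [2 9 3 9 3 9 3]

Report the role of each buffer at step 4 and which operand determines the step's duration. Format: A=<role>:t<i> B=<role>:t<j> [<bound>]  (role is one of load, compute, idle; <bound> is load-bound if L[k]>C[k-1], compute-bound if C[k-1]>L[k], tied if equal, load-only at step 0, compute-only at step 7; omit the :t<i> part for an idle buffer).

[0] DMA t0→A (2c) ∥ CU idle ⇒ 2c, clock 2
[1] DMA t1→B (3c) ∥ CU A:t0 (2c) ⇒ 3c, clock 5
[2] DMA t2→A (8c) ∥ CU B:t1 (9c) ⇒ 9c, clock 14
[3] DMA t3→B (9c) ∥ CU A:t2 (3c) ⇒ 9c, clock 23
[4] DMA t4→A (4c) ∥ CU B:t3 (9c) ⇒ 9c, clock 32
[5] DMA t5→B (6c) ∥ CU A:t4 (3c) ⇒ 6c, clock 38
[6] DMA t6→A (5c) ∥ CU B:t5 (9c) ⇒ 9c, clock 47
[7] DMA idle ∥ CU A:t6 (3c) ⇒ 3c, clock 50

step 4: A=load:t4 B=compute:t3 [compute-bound]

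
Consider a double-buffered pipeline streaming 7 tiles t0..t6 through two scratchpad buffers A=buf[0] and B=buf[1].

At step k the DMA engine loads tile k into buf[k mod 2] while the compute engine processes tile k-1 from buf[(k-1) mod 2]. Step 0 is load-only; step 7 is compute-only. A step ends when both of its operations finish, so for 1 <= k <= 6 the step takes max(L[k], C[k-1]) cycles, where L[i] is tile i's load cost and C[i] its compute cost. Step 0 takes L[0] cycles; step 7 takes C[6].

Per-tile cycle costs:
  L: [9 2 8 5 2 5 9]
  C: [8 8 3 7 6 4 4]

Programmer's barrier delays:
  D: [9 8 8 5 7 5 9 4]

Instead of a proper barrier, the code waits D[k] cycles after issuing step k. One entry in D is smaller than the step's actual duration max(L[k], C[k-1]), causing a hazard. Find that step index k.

hazard at step 5

step 0: need L[0]=9 = 9; D[0]=9 ok
step 1: need max(L[1]=2,C[0]=8) = 8; D[1]=8 ok
step 2: need max(L[2]=8,C[1]=8) = 8; D[2]=8 ok
step 3: need max(L[3]=5,C[2]=3) = 5; D[3]=5 ok
step 4: need max(L[4]=2,C[3]=7) = 7; D[4]=7 ok
step 5: need max(L[5]=5,C[4]=6) = 6; D[5]=5 SHORT
step 6: need max(L[6]=9,C[5]=4) = 9; D[6]=9 ok
step 7: need C[6]=4 = 4; D[7]=4 ok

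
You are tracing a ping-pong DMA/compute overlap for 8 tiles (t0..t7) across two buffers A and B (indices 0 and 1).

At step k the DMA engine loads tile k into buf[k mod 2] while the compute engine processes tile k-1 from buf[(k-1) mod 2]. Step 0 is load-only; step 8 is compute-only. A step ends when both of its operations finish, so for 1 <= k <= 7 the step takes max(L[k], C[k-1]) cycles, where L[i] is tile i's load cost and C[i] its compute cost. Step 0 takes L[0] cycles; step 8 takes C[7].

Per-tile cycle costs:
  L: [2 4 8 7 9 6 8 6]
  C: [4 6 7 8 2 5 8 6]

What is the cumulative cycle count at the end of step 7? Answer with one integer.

k=0 load=t0/2c comp=- wait=2 total=2
k=1 load=t1/4c comp=t0/4c wait=4 total=6
k=2 load=t2/8c comp=t1/6c wait=8 total=14
k=3 load=t3/7c comp=t2/7c wait=7 total=21
k=4 load=t4/9c comp=t3/8c wait=9 total=30
k=5 load=t5/6c comp=t4/2c wait=6 total=36
k=6 load=t6/8c comp=t5/5c wait=8 total=44
k=7 load=t7/6c comp=t6/8c wait=8 total=52
k=8 load=- comp=t7/6c wait=6 total=58

end_cycle[7] = 52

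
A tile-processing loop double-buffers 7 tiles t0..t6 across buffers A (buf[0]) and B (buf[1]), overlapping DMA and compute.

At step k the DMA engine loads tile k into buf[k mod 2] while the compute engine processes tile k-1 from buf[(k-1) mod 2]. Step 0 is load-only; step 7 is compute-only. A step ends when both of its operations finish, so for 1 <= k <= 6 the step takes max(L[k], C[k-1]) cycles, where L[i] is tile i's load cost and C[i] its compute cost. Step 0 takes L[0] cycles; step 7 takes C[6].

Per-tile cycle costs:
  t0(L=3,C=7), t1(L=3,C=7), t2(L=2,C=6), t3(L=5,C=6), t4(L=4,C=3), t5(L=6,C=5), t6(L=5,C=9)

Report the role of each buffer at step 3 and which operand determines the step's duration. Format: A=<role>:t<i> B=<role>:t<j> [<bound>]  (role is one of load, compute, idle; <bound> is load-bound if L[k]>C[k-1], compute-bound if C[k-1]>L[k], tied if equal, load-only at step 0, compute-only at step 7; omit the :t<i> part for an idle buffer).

step 0: L[0]=3 → dur=3, Σ=3 | A=load:t0 B=idle [load-only]
step 1: L[1]=3 C[0]=7 → dur=7, Σ=10 | A=compute:t0 B=load:t1 [compute-bound]
step 2: L[2]=2 C[1]=7 → dur=7, Σ=17 | A=load:t2 B=compute:t1 [compute-bound]
step 3: L[3]=5 C[2]=6 → dur=6, Σ=23 | A=compute:t2 B=load:t3 [compute-bound]
step 4: L[4]=4 C[3]=6 → dur=6, Σ=29 | A=load:t4 B=compute:t3 [compute-bound]
step 5: L[5]=6 C[4]=3 → dur=6, Σ=35 | A=compute:t4 B=load:t5 [load-bound]
step 6: L[6]=5 C[5]=5 → dur=5, Σ=40 | A=load:t6 B=compute:t5 [tied]
step 7: C[6]=9 → dur=9, Σ=49 | A=compute:t6 B=idle [compute-only]

step 3: A=compute:t2 B=load:t3 [compute-bound]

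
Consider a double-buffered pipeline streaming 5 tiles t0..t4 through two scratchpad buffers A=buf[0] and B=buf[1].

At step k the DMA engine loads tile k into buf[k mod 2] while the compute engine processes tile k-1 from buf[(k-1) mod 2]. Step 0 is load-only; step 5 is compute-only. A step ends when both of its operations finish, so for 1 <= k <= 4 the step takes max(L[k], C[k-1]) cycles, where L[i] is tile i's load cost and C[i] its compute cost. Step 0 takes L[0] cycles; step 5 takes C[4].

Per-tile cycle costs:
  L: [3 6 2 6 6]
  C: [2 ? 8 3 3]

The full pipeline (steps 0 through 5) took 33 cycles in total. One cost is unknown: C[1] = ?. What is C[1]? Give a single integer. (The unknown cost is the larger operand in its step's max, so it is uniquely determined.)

C[1] = 7

step 0 | dur = L[0]=3 = 3
step 1 | dur = max(L[1]=6, C[0]=2) = 6
step 2 | dur = max(L[2]=2, C[1]=?) = C[1]  (unknown; binding)
step 3 | dur = max(L[3]=6, C[2]=8) = 8
step 4 | dur = max(L[4]=6, C[3]=3) = 6
step 5 | dur = C[4]=3 = 3
sum of known step durations = 26
dur[2] = total - known = 33 - 26 = 7
C[1] is the binding max in step 2, so C[1] = dur[2] = 7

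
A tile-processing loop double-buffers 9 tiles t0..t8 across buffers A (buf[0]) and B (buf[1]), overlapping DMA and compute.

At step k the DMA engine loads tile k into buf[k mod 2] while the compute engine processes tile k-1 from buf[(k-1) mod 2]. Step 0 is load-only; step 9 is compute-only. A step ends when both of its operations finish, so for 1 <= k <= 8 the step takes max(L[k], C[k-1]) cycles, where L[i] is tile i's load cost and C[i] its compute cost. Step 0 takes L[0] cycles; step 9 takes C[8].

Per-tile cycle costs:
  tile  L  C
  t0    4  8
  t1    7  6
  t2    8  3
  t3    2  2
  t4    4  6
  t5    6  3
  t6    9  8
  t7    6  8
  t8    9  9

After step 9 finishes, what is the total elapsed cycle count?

end_cycle[9] = 68

[0] DMA t0→A (4c) ∥ CU idle ⇒ 4c, clock 4
[1] DMA t1→B (7c) ∥ CU A:t0 (8c) ⇒ 8c, clock 12
[2] DMA t2→A (8c) ∥ CU B:t1 (6c) ⇒ 8c, clock 20
[3] DMA t3→B (2c) ∥ CU A:t2 (3c) ⇒ 3c, clock 23
[4] DMA t4→A (4c) ∥ CU B:t3 (2c) ⇒ 4c, clock 27
[5] DMA t5→B (6c) ∥ CU A:t4 (6c) ⇒ 6c, clock 33
[6] DMA t6→A (9c) ∥ CU B:t5 (3c) ⇒ 9c, clock 42
[7] DMA t7→B (6c) ∥ CU A:t6 (8c) ⇒ 8c, clock 50
[8] DMA t8→A (9c) ∥ CU B:t7 (8c) ⇒ 9c, clock 59
[9] DMA idle ∥ CU A:t8 (9c) ⇒ 9c, clock 68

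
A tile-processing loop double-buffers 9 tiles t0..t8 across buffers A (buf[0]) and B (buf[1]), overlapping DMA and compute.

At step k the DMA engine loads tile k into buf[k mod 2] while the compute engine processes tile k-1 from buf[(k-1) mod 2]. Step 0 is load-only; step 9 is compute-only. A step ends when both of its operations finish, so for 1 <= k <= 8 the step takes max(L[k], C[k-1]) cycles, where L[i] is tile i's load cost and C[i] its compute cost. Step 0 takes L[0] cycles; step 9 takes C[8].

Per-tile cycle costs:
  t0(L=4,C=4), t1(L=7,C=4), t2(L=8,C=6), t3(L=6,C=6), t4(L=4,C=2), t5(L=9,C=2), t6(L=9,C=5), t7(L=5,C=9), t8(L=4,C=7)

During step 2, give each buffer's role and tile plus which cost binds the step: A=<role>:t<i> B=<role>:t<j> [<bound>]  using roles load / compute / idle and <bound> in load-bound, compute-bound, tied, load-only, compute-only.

step 2: A=load:t2 B=compute:t1 [load-bound]

  0. 4=4c; end=4; A:t0 B:-
  1. max(7,4)=7c; end=11; A:t0 B:t1
  2. max(8,4)=8c; end=19; A:t2 B:t1
  3. max(6,6)=6c; end=25; A:t2 B:t3
  4. max(4,6)=6c; end=31; A:t4 B:t3
  5. max(9,2)=9c; end=40; A:t4 B:t5
  6. max(9,2)=9c; end=49; A:t6 B:t5
  7. max(5,5)=5c; end=54; A:t6 B:t7
  8. max(4,9)=9c; end=63; A:t8 B:t7
  9. 7=7c; end=70; A:t8 B:t7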